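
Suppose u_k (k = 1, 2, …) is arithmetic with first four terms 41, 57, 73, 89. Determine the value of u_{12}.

Common difference d = 16.
u_k = 41 + (k - 1)·16.
u_{12} = 41 + 11·16 = 217.

217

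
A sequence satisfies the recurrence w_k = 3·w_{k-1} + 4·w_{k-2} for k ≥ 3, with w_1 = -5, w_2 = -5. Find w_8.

-32765

Compute successive terms:
w_3 = -35;  w_4 = -125;  w_5 = -515;  w_6 = -2045;  w_7 = -8195;  w_8 = -32765.
(Characteristic roots are 4 and -1.)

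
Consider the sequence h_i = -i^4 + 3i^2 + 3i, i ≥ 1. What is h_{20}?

h_{20} = -1·20^4 + 3·20^2 + 3·20 = -158740.

-158740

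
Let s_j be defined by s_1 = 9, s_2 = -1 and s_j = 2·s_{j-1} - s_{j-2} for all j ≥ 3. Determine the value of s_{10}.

-81

Step forward from the initial values:
s_3 = -11;  s_4 = -21;  s_5 = -31;  s_6 = -41;  s_7 = -51;  s_8 = -61;  s_9 = -71;  s_{10} = -81.
(Characteristic roots are 1 and 1.)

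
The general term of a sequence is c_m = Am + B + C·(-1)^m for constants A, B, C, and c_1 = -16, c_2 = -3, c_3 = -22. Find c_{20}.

Plug in m = 1, 2, 3: A + B - C = -16; 2A + B + C = -3; 3A + B - C = -22.
Subtracting the first from the second: A + 2C = 13.
Subtracting the second from the third: A - 2C = -19.
Solving: C = 8, A = -3, then B = -5.
Hence c_{20} = -3·20 + (-5) + 8·1 = -57.

-57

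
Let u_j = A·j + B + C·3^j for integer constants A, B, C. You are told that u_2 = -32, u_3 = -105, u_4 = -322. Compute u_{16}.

-172186894

Plug in j = 2, 3, 4: 2A + B + 9C = -32; 3A + B + 27C = -105; 4A + B + 81C = -322.
Subtracting the first from the second: A + 18C = -73.
Subtracting the second from the third: A + 54C = -217.
Solving: C = -4, A = -1, then B = 6.
Hence u_{16} = -1·16 + 6 + (-4)·43046721 = -172186894.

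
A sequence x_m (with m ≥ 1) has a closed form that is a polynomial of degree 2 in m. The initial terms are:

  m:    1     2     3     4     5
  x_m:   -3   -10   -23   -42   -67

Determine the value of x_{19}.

-1047

1st diffs: -7, -13, -19, -25.
2nd diffs: -6, -6, -6 (constant).
Newton forward-difference form: x_m = -3 + (-7)·C(m-1,1) + (-6)·C(m-1,2).
At m = 19: m-1 = 18, so x_{19} = -3 - 126 - 918 = -1047.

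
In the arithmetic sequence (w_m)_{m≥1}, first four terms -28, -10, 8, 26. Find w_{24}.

386

Common difference d = 18.
w_m = -28 + (m - 1)·18.
w_{24} = -28 + 23·18 = 386.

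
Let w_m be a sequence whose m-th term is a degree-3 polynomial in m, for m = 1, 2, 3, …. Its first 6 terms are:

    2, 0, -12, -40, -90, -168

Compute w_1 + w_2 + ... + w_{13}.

1st diffs: -2, -12, -28, -50, -78.
2nd diffs: -10, -16, -22, -28.
3rd diffs: -6, -6, -6 (constant).
Newton forward-difference form: w_m = 2 + (-2)·C(m-1,1) + (-10)·C(m-1,2) + (-6)·C(m-1,3).
Continuing: …, -280, -432, -630, -880, …, w_{13} = -2002.
Summing m = 1..13 (13 terms) gives -7280.

-7280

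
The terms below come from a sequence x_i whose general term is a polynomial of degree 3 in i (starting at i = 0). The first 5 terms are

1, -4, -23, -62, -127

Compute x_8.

-767

1st diffs: -5, -19, -39, -65.
2nd diffs: -14, -20, -26.
3rd diffs: -6, -6 (constant).
Newton forward-difference form: x_i = 1 + (-5)·C(i,1) + (-14)·C(i,2) + (-6)·C(i,3).
At i = 8: i = 8, so x_8 = 1 - 40 - 392 - 336 = -767.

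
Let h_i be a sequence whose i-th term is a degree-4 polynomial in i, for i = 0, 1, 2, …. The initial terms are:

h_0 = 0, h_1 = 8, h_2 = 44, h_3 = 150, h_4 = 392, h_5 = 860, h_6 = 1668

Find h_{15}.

1st diffs: 8, 36, 106, 242, 468, 808.
2nd diffs: 28, 70, 136, 226, 340.
3rd diffs: 42, 66, 90, 114.
4th diffs: 24, 24, 24 (constant).
Newton forward-difference form: h_i = 8·C(i,1) + 28·C(i,2) + 42·C(i,3) + 24·C(i,4).
At i = 15: i = 15, so h_{15} = 120 + 2940 + 19110 + 32760 = 54930.

54930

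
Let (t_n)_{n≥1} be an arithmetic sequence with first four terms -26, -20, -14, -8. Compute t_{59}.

Common difference d = 6.
t_n = -26 + (n - 1)·6.
t_{59} = -26 + 58·6 = 322.

322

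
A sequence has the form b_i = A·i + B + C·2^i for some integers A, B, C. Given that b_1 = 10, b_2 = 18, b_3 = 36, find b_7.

628

Plug in i = 1, 2, 3: A + B + 2C = 10; 2A + B + 4C = 18; 3A + B + 8C = 36.
Subtracting the first from the second: A + 2C = 8.
Subtracting the second from the third: A + 4C = 18.
Solving: C = 5, A = -2, then B = 2.
So b_i = -2·i + 2 + 5·2^i; at i=7 this is 628.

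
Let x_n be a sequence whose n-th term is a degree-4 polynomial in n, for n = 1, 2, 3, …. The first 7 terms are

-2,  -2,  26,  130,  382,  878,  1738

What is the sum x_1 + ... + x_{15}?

1st diffs: 0, 28, 104, 252, 496, 860.
2nd diffs: 28, 76, 148, 244, 364.
3rd diffs: 48, 72, 96, 120.
4th diffs: 24, 24, 24 (constant).
Newton forward-difference form: x_n = -2 + 28·C(n-1,2) + 48·C(n-1,3) + 24·C(n-1,4).
Continuing: …, 3106, 5150, 8062, 12058, …, x_{15} = 44042.
Summing n = 1..15 (15 terms) gives 150302.

150302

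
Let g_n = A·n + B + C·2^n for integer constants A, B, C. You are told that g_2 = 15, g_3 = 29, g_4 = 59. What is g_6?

247

At n = 2, 3, 4: 2A + B + 4C = 15; 3A + B + 8C = 29; 4A + B + 16C = 59.
Subtracting the first from the second: A + 4C = 14.
Subtracting the second from the third: A + 8C = 30.
Solving: C = 4, A = -2, then B = 3.
Therefore g_6 = -12 + 3 + 4·64 = 247.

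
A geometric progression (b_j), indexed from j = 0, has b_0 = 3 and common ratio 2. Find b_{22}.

12582912

b_j = 3·2^(j-0).
b_{22} = 3·2^22 = 12582912.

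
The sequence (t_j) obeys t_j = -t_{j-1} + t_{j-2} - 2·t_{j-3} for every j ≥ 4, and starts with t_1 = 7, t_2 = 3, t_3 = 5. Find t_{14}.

-10527

Compute successive terms:
t_4 = -16;  t_5 = 15;  t_6 = -41;  …;  t_{11} = 1311;  t_{12} = -2633;  t_{13} = 5272;  t_{14} = -10527.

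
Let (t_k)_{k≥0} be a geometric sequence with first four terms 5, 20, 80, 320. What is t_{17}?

85899345920

Common ratio r = 4.
t_k = 5·4^(k-0).
t_{17} = 5·4^17 = 85899345920.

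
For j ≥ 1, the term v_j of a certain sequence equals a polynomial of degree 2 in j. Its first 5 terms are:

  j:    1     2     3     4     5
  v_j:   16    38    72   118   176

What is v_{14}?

1238

1st diffs: 22, 34, 46, 58.
2nd diffs: 12, 12, 12 (constant).
Newton forward-difference form: v_j = 16 + 22·C(j-1,1) + 12·C(j-1,2).
At j = 14: j-1 = 13, so v_{14} = 16 + 286 + 936 = 1238.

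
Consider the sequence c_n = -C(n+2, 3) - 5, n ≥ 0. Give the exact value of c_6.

-61

C(8, 3) = 56, so c_6 = -61.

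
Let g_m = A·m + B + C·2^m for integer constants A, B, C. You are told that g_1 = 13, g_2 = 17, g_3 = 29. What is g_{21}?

8388533

Plug in m = 1, 2, 3: A + B + 2C = 13; 2A + B + 4C = 17; 3A + B + 8C = 29.
Subtracting the first from the second: A + 2C = 4.
Subtracting the second from the third: A + 4C = 12.
Solving: C = 4, A = -4, then B = 9.
Hence g_{21} = -4·21 + 9 + 4·2097152 = 8388533.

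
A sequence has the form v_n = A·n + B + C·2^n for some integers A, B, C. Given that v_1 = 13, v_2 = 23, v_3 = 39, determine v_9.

At n = 1, 2, 3: A + B + 2C = 13; 2A + B + 4C = 23; 3A + B + 8C = 39.
Subtracting the first from the second: A + 2C = 10.
Subtracting the second from the third: A + 4C = 16.
Solving: C = 3, A = 4, then B = 3.
So v_n = 4·n + 3 + 3·2^n; at n=9 this is 1575.

1575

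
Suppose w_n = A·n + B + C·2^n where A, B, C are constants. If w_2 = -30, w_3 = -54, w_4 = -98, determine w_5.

Plug in n = 2, 3, 4: 2A + B + 4C = -30; 3A + B + 8C = -54; 4A + B + 16C = -98.
Subtracting the first from the second: A + 4C = -24.
Subtracting the second from the third: A + 8C = -44.
Solving: C = -5, A = -4, then B = -2.
Hence w_5 = -4·5 + (-2) + (-5)·32 = -182.

-182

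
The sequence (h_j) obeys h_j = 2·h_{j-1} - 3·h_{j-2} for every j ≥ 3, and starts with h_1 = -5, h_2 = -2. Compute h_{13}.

h_3 = 11; h_4 = 28; h_5 = 23; …; h_{10} = 694; h_{11} = 1139; h_{12} = 196; h_{13} = -3025.

-3025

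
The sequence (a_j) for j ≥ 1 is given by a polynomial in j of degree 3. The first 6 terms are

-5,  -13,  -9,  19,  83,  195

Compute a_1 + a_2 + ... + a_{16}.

1st diffs: -8, 4, 28, 64, 112.
2nd diffs: 12, 24, 36, 48.
3rd diffs: 12, 12, 12 (constant).
Newton forward-difference form: a_j = -5 + (-8)·C(j-1,1) + 12·C(j-1,2) + 12·C(j-1,3).
Continuing: …, 367, 611, 939, 1363, …, a_{16} = 6595.
Summing j = 1..16 (16 terms) gives 27520.

27520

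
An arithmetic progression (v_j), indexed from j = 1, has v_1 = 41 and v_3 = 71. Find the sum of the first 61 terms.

29951

Common difference d = (71 - 41) / (3 - 1) = 15.
v_j = 41 + (j - 1)·15.
v_{61} = 941; S = 61·(41 + 941)/2 = 29951.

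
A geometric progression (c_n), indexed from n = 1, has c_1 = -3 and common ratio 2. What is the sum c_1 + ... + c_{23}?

-25165821

c_n = (-3)·2^(n-1).
S = (-3)·(2^23 - 1)/(2 - 1) = (-3)·(8388608 - 1)/(1) = -25165821.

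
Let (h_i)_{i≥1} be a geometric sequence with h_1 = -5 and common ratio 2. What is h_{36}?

h_i = (-5)·2^(i-1).
h_{36} = (-5)·2^35 = -171798691840.

-171798691840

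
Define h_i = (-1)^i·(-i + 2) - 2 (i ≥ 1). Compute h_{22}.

(-1)^22 = 1; -i + 2 at i=22 is -20; so h_{22} = -22.

-22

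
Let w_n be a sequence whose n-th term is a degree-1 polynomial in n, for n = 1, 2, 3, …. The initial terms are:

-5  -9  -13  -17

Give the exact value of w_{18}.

-73

1st diffs: -4, -4, -4 (constant).
So w_n = -4n - 1.
Evaluating at n = 18 gives w_{18} = -73.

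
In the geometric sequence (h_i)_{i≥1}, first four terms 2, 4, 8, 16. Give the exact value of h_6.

64

Common ratio r = 2.
h_i = 2·2^(i-1).
h_6 = 2·2^5 = 64.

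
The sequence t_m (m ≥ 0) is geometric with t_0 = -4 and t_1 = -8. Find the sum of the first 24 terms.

Common ratio r = 2.
t_m = (-4)·2^(m-0).
S = (-4)·(2^24 - 1)/(2 - 1) = (-4)·(16777216 - 1)/(1) = -67108860.

-67108860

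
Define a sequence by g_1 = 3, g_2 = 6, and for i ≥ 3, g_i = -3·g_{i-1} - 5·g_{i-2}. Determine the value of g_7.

Compute successive terms:
g_3 = -33;  g_4 = 69;  g_5 = -42;  g_6 = -219;  g_7 = 867.

867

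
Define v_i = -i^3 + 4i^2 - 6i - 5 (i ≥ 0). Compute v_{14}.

-2049

v_{14} = -1·14^3 + 4·14^2 - 6·14 - 5 = -2049.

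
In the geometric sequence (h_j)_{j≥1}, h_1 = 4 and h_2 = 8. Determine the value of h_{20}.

Common ratio r = 2.
h_j = 4·2^(j-1).
h_{20} = 4·2^19 = 2097152.

2097152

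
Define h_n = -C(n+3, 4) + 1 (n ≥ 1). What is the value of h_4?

C(7, 4) = 35, so h_4 = -34.

-34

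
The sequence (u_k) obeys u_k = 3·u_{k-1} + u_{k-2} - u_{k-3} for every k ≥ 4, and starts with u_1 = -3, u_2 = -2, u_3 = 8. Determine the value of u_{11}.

Compute successive terms:
u_4 = 25, u_5 = 85, u_6 = 272, u_7 = 876, u_8 = 2815, u_9 = 9049, u_{10} = 29086, u_{11} = 93492.

93492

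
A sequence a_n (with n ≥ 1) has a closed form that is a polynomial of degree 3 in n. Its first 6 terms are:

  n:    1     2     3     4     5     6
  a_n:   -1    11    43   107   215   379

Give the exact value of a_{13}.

1st diffs: 12, 32, 64, 108, 164.
2nd diffs: 20, 32, 44, 56.
3rd diffs: 12, 12, 12 (constant).
Newton forward-difference form: a_n = -1 + 12·C(n-1,1) + 20·C(n-1,2) + 12·C(n-1,3).
At n = 13: n-1 = 12, so a_{13} = -1 + 144 + 1320 + 2640 = 4103.

4103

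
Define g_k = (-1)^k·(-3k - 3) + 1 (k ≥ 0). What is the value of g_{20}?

(-1)^20 = 1; -3k - 3 at k=20 is -63; so g_{20} = -62.

-62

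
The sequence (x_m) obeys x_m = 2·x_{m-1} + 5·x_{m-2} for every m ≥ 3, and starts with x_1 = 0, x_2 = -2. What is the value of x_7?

Applying the relation repeatedly:
x_3 = -4  x_4 = -18  x_5 = -56  x_6 = -202  x_7 = -684.

-684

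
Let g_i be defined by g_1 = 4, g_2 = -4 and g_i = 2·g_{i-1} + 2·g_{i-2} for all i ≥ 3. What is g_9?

-960

Step forward from the initial values:
g_3 = 0  g_4 = -8  g_5 = -16  g_6 = -48  g_7 = -128  g_8 = -352  g_9 = -960.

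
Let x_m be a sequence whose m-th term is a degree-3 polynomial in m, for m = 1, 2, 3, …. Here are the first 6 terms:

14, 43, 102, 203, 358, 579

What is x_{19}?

14918

1st diffs: 29, 59, 101, 155, 221.
2nd diffs: 30, 42, 54, 66.
3rd diffs: 12, 12, 12 (constant).
Newton forward-difference form: x_m = 14 + 29·C(m-1,1) + 30·C(m-1,2) + 12·C(m-1,3).
At m = 19: m-1 = 18, so x_{19} = 14 + 522 + 4590 + 9792 = 14918.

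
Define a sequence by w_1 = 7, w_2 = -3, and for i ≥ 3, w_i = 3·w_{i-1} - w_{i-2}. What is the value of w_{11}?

-38383

Compute successive terms:
w_3 = -16, w_4 = -45, w_5 = -119, w_6 = -312, w_7 = -817, w_8 = -2139, w_9 = -5600, w_{10} = -14661, w_{11} = -38383.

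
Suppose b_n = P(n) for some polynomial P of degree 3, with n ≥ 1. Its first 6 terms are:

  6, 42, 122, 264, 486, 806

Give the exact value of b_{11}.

4506

1st diffs: 36, 80, 142, 222, 320.
2nd diffs: 44, 62, 80, 98.
3rd diffs: 18, 18, 18 (constant).
So b_n = 3n^3 + 4n^2 + 3n - 4.
Evaluating at n = 11 gives b_{11} = 4506.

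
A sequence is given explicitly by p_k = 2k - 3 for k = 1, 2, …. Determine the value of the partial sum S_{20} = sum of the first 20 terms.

360

Over k = 1..20: Σk = 210.
Total = (2)·210 + (-3)·20 = 360.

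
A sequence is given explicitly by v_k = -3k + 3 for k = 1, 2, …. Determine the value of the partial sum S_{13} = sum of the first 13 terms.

Over k = 1..13: Σk = 91.
Total = (-3)·91 + (3)·13 = -234.

-234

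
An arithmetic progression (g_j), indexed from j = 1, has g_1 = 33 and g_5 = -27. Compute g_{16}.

-192

Common difference d = (-27 - 33) / (5 - 1) = -15.
g_j = 33 + (j - 1)·(-15).
g_{16} = 33 + 15·(-15) = -192.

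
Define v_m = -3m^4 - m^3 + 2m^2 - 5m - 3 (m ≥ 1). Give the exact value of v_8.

-12715

v_8 = -3·8^4 - 1·8^3 + 2·8^2 - 5·8 - 3 = -12715.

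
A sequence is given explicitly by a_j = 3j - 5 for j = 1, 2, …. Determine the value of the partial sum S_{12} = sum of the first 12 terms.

174

Over j = 1..12: Σj = 78.
Total = (3)·78 + (-5)·12 = 174.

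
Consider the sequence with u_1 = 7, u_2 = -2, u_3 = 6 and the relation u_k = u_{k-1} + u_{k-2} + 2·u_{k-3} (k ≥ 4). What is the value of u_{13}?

Iterate the recurrence:
u_4 = 18, u_5 = 20, u_6 = 50, u_7 = 106, u_8 = 196, u_9 = 402, u_{10} = 810, u_{11} = 1604, u_{12} = 3218, u_{13} = 6442.

6442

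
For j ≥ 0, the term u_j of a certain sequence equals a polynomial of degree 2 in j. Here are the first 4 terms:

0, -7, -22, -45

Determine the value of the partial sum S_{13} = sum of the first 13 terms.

-2834

1st diffs: -7, -15, -23.
2nd diffs: -8, -8 (constant).
So u_j = -4j^2 - 3j.
Continuing: …, -76, -115, -162, -217, …, u_{12} = -612.
Summing j = 0..12 (13 terms) gives -2834.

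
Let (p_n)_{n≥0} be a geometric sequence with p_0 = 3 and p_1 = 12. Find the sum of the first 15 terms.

1073741823

Common ratio r = 4.
p_n = 3·4^(n-0).
S = 3·(4^15 - 1)/(4 - 1) = 3·(1073741824 - 1)/(3) = 1073741823.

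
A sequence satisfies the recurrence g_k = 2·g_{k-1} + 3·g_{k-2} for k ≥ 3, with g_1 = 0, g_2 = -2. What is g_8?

g_3 = -4;  g_4 = -14;  g_5 = -40;  g_6 = -122;  g_7 = -364;  g_8 = -1094.
(Characteristic roots are 3 and -1.)

-1094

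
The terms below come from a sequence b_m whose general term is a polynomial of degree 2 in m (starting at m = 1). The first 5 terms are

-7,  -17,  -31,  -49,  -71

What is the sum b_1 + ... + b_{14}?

1st diffs: -10, -14, -18, -22.
2nd diffs: -4, -4, -4 (constant).
So b_m = -2m^2 - 4m - 1.
Continuing: …, -97, -127, -161, -199, …, b_{14} = -449.
Summing m = 1..14 (14 terms) gives -2464.

-2464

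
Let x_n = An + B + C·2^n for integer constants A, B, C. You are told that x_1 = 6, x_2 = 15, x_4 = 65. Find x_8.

The three given values yield: A + B + 2C = 6; 2A + B + 4C = 15; 4A + B + 16C = 65.
Subtracting the first from the second: A + 2C = 9.
Subtracting the second from the third: 2A + 12C = 50.
Solving: C = 4, A = 1, then B = -3.
Therefore x_8 = 8 + (-3) + 4·256 = 1029.

1029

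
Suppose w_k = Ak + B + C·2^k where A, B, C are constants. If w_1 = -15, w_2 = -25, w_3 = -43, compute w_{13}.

Plug in k = 1, 2, 3: A + B + 2C = -15; 2A + B + 4C = -25; 3A + B + 8C = -43.
Subtracting the first from the second: A + 2C = -10.
Subtracting the second from the third: A + 4C = -18.
Solving: C = -4, A = -2, then B = -5.
Hence w_{13} = -2·13 + (-5) + (-4)·8192 = -32799.

-32799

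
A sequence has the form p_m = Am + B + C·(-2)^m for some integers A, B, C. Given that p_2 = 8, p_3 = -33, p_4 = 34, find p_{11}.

-6193

At m = 2, 3, 4: 2A + B + 4C = 8; 3A + B - 8C = -33; 4A + B + 16C = 34.
Subtracting the first from the second: A - 12C = -41.
Subtracting the second from the third: A + 24C = 67.
Solving: C = 3, A = -5, then B = 6.
So p_m = -5·m + 6 + 3·(-2)^m; at m=11 this is -6193.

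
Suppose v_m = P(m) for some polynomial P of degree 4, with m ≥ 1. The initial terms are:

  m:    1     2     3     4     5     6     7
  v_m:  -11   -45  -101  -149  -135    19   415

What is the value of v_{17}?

57285

1st diffs: -34, -56, -48, 14, 154, 396.
2nd diffs: -22, 8, 62, 140, 242.
3rd diffs: 30, 54, 78, 102.
4th diffs: 24, 24, 24 (constant).
Newton forward-difference form: v_m = -11 + (-34)·C(m-1,1) + (-22)·C(m-1,2) + 30·C(m-1,3) + 24·C(m-1,4).
At m = 17: m-1 = 16, so v_{17} = -11 - 544 - 2640 + 16800 + 43680 = 57285.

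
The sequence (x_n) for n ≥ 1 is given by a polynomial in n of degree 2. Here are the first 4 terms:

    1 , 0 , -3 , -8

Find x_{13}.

1st diffs: -1, -3, -5.
2nd diffs: -2, -2 (constant).
So x_n = -n^2 + 2n.
Evaluating at n = 13 gives x_{13} = -143.

-143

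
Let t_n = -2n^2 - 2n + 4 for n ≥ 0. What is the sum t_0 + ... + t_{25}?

-11596

Over n = 0..25: Σn = 325, Σn² = 5525.
Total = (-2)·5525 + (-2)·325 + (4)·26 = -11596.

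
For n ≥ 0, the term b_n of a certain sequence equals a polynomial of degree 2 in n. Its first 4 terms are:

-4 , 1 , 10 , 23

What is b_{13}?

1st diffs: 5, 9, 13.
2nd diffs: 4, 4 (constant).
Newton forward-difference form: b_n = -4 + 5·C(n,1) + 4·C(n,2).
At n = 13: n = 13, so b_{13} = -4 + 65 + 312 = 373.

373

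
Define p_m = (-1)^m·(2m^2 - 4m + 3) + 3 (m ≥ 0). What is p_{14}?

(-1)^14 = 1; 2m^2 - 4m + 3 at m=14 is 339; so p_{14} = 342.

342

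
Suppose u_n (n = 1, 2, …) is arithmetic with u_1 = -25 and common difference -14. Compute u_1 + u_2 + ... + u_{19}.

-2869

u_n = -25 + (n - 1)·(-14).
u_{19} = -277; S = 19·(-25 + (-277))/2 = -2869.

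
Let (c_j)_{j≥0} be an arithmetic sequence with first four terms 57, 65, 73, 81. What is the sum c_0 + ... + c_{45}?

Common difference d = 8.
c_j = 57 + (j - 0)·8.
c_{45} = 417; S = 46·(57 + 417)/2 = 10902.

10902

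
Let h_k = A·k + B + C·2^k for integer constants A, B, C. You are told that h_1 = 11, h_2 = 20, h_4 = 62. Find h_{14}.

49196

At k = 1, 2, 4: A + B + 2C = 11; 2A + B + 4C = 20; 4A + B + 16C = 62.
Subtracting the first from the second: A + 2C = 9.
Subtracting the second from the third: 2A + 12C = 42.
Solving: C = 3, A = 3, then B = 2.
So h_k = 3·k + 2 + 3·2^k; at k=14 this is 49196.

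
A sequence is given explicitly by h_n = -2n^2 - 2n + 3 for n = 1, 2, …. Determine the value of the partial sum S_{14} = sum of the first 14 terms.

-2198

Over n = 1..14: Σn = 105, Σn² = 1015.
Total = (-2)·1015 + (-2)·105 + (3)·14 = -2198.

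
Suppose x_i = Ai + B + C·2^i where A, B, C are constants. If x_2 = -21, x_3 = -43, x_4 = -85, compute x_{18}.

-1310753

Plug in i = 2, 3, 4: 2A + B + 4C = -21; 3A + B + 8C = -43; 4A + B + 16C = -85.
Subtracting the first from the second: A + 4C = -22.
Subtracting the second from the third: A + 8C = -42.
Solving: C = -5, A = -2, then B = 3.
Hence x_{18} = -2·18 + 3 + (-5)·262144 = -1310753.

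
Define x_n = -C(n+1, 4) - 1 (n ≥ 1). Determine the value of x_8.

-127

C(9, 4) = 126, so x_8 = -127.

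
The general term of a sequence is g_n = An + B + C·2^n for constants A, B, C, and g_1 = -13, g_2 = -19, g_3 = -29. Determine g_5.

-81

Write the equations: A + B + 2C = -13; 2A + B + 4C = -19; 3A + B + 8C = -29.
Subtracting the first from the second: A + 2C = -6.
Subtracting the second from the third: A + 4C = -10.
Solving: C = -2, A = -2, then B = -7.
So g_n = -2·n + (-7) + (-2)·2^n; at n=5 this is -81.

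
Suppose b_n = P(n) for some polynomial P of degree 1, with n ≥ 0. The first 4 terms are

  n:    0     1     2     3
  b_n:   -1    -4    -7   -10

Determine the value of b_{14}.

-43

1st diffs: -3, -3, -3 (constant).
So b_n = -3n - 1.
Evaluating at n = 14 gives b_{14} = -43.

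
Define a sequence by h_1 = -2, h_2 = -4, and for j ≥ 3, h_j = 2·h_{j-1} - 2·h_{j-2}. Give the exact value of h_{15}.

256

Step forward from the initial values:
h_3 = -4  h_4 = 0  h_5 = 8  …  h_{12} = 0  h_{13} = 128  h_{14} = 256  h_{15} = 256.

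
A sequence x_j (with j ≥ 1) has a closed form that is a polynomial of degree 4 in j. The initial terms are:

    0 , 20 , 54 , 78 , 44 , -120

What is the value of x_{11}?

1st diffs: 20, 34, 24, -34, -164.
2nd diffs: 14, -10, -58, -130.
3rd diffs: -24, -48, -72.
4th diffs: -24, -24 (constant).
Newton forward-difference form: x_j = 20·C(j-1,1) + 14·C(j-1,2) + (-24)·C(j-1,3) + (-24)·C(j-1,4).
At j = 11: j-1 = 10, so x_{11} = 200 + 630 - 2880 - 5040 = -7090.

-7090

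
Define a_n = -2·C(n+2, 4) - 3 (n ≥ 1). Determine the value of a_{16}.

-6123

C(18, 4) = 3060, so a_{16} = -6123.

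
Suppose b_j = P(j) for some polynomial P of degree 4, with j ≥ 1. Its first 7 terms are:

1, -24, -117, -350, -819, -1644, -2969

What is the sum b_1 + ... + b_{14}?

-147133

1st diffs: -25, -93, -233, -469, -825, -1325.
2nd diffs: -68, -140, -236, -356, -500.
3rd diffs: -72, -96, -120, -144.
4th diffs: -24, -24, -24 (constant).
Newton forward-difference form: b_j = 1 + (-25)·C(j-1,1) + (-68)·C(j-1,2) + (-72)·C(j-1,3) + (-24)·C(j-1,4).
Continuing: …, -4962, -7815, -11744, -16989, …, b_{14} = -43380.
Summing j = 1..14 (14 terms) gives -147133.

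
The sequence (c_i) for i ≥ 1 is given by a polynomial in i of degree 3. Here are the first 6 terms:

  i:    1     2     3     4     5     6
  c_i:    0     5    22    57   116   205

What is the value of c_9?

712

1st diffs: 5, 17, 35, 59, 89.
2nd diffs: 12, 18, 24, 30.
3rd diffs: 6, 6, 6 (constant).
Newton forward-difference form: c_i = 5·C(i-1,1) + 12·C(i-1,2) + 6·C(i-1,3).
At i = 9: i-1 = 8, so c_9 = 40 + 336 + 336 = 712.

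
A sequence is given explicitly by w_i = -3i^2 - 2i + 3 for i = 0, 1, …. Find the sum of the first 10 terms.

Over i = 0..9: Σi = 45, Σi² = 285.
Total = (-3)·285 + (-2)·45 + (3)·10 = -915.

-915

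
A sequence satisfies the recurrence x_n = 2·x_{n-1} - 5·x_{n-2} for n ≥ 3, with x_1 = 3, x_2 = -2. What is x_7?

Iterate the recurrence:
x_3 = -19; x_4 = -28; x_5 = 39; x_6 = 218; x_7 = 241.

241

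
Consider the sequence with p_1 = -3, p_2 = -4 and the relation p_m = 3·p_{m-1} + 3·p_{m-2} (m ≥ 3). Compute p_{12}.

p_3 = -21; p_4 = -75; p_5 = -288; p_6 = -1089; p_7 = -4131; p_8 = -15660; p_9 = -59373; p_{10} = -225099; p_{11} = -853416; p_{12} = -3235545.

-3235545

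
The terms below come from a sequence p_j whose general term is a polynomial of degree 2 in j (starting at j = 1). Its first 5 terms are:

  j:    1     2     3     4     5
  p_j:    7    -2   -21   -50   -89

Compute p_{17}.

-1337

1st diffs: -9, -19, -29, -39.
2nd diffs: -10, -10, -10 (constant).
Newton forward-difference form: p_j = 7 + (-9)·C(j-1,1) + (-10)·C(j-1,2).
At j = 17: j-1 = 16, so p_{17} = 7 - 144 - 1200 = -1337.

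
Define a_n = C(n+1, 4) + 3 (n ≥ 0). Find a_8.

129

C(9, 4) = 126, so a_8 = 129.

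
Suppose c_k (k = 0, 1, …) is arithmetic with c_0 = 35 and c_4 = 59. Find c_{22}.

167

Common difference d = (59 - 35) / (4 - 0) = 6.
c_k = 35 + (k - 0)·6.
c_{22} = 35 + 22·6 = 167.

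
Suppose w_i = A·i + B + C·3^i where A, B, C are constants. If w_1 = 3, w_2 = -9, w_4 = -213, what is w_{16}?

Write the equations: A + B + 3C = 3; 2A + B + 9C = -9; 4A + B + 81C = -213.
Subtracting the first from the second: A + 6C = -12.
Subtracting the second from the third: 2A + 72C = -204.
Solving: C = -3, A = 6, then B = 6.
Therefore w_{16} = 96 + 6 + (-3)·43046721 = -129140061.

-129140061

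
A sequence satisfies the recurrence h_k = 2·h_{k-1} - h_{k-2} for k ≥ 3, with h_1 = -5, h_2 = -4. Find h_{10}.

Step forward from the initial values:
h_3 = -3; h_4 = -2; h_5 = -1; h_6 = 0; h_7 = 1; h_8 = 2; h_9 = 3; h_{10} = 4.
(Characteristic roots are 1 and 1.)

4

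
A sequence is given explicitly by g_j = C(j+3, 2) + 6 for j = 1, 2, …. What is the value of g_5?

34

C(8, 2) = 28, so g_5 = 34.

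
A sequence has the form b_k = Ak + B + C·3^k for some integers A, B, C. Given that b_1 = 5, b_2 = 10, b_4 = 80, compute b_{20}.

3486784384

Write the equations: A + B + 3C = 5; 2A + B + 9C = 10; 4A + B + 81C = 80.
Subtracting the first from the second: A + 6C = 5.
Subtracting the second from the third: 2A + 72C = 70.
Solving: C = 1, A = -1, then B = 3.
Hence b_{20} = -1·20 + 3 + 1·3486784401 = 3486784384.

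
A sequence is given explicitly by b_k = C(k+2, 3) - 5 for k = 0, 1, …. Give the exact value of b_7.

C(9, 3) = 84, so b_7 = 79.

79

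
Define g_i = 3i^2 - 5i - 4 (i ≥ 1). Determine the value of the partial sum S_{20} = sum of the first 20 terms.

Over i = 1..20: Σi = 210, Σi² = 2870.
Total = (3)·2870 + (-5)·210 + (-4)·20 = 7480.

7480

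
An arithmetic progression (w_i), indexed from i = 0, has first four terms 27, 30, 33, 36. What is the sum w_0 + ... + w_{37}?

Common difference d = 3.
w_i = 27 + (i - 0)·3.
w_{37} = 138; S = 38·(27 + 138)/2 = 3135.

3135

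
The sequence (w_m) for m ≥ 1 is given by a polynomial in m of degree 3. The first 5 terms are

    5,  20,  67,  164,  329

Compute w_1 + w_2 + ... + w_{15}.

40780

1st diffs: 15, 47, 97, 165.
2nd diffs: 32, 50, 68.
3rd diffs: 18, 18 (constant).
So w_m = 3m^3 - 2m^2 + 4.
Continuing: …, 580, 935, 1412, 2029, …, w_{15} = 9679.
Summing m = 1..15 (15 terms) gives 40780.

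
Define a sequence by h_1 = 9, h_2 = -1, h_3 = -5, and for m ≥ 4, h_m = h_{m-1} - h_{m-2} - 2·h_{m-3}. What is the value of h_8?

89

Applying the relation repeatedly:
h_4 = -22  h_5 = -15  h_6 = 17  h_7 = 76  h_8 = 89.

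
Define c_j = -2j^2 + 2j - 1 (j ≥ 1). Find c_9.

c_9 = -2·9^2 + 2·9 - 1 = -145.

-145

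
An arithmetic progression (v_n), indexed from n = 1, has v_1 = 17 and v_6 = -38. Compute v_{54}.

-566

Common difference d = (-38 - 17) / (6 - 1) = -11.
v_n = 17 + (n - 1)·(-11).
v_{54} = 17 + 53·(-11) = -566.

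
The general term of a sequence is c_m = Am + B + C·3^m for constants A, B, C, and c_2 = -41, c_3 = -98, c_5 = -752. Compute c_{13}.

Write the equations: 2A + B + 9C = -41; 3A + B + 27C = -98; 5A + B + 243C = -752.
Subtracting the first from the second: A + 18C = -57.
Subtracting the second from the third: 2A + 216C = -654.
Solving: C = -3, A = -3, then B = -8.
Therefore c_{13} = -39 + (-8) + (-3)·1594323 = -4783016.

-4783016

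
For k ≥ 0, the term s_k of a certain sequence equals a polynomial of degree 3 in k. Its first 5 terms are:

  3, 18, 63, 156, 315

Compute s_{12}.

6123

1st diffs: 15, 45, 93, 159.
2nd diffs: 30, 48, 66.
3rd diffs: 18, 18 (constant).
Newton forward-difference form: s_k = 3 + 15·C(k,1) + 30·C(k,2) + 18·C(k,3).
At k = 12: k = 12, so s_{12} = 3 + 180 + 1980 + 3960 = 6123.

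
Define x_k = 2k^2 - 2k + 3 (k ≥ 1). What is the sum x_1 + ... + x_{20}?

5380

Over k = 1..20: Σk = 210, Σk² = 2870.
Total = (2)·2870 + (-2)·210 + (3)·20 = 5380.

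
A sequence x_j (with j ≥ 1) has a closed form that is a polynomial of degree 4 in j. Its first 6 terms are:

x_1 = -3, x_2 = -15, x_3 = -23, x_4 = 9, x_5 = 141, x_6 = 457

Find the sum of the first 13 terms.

1st diffs: -12, -8, 32, 132, 316.
2nd diffs: 4, 40, 100, 184.
3rd diffs: 36, 60, 84.
4th diffs: 24, 24 (constant).
So x_j = j^4 - 4j^3 + j^2 - 2j + 1.
Continuing: …, 1065, 2097, 3709, 6081, …, x_{13} = 19917.
Summing j = 1..13 (13 terms) gives 56797.

56797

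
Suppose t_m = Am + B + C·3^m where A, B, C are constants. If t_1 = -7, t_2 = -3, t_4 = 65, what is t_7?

The three given values yield: A + B + 3C = -7; 2A + B + 9C = -3; 4A + B + 81C = 65.
Subtracting the first from the second: A + 6C = 4.
Subtracting the second from the third: 2A + 72C = 68.
Solving: C = 1, A = -2, then B = -8.
Hence t_7 = -2·7 + (-8) + 1·2187 = 2165.

2165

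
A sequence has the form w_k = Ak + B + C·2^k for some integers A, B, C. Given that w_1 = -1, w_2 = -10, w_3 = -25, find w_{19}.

-1572913

Plug in k = 1, 2, 3: A + B + 2C = -1; 2A + B + 4C = -10; 3A + B + 8C = -25.
Subtracting the first from the second: A + 2C = -9.
Subtracting the second from the third: A + 4C = -15.
Solving: C = -3, A = -3, then B = 8.
Therefore w_{19} = -57 + 8 + (-3)·524288 = -1572913.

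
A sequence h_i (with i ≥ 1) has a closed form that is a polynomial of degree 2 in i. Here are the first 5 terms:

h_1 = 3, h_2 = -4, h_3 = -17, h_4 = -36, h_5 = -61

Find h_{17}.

-829

1st diffs: -7, -13, -19, -25.
2nd diffs: -6, -6, -6 (constant).
So h_i = -3i^2 + 2i + 4.
Evaluating at i = 17 gives h_{17} = -829.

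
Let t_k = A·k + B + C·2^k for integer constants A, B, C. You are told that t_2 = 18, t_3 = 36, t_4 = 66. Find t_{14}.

49230

The three given values yield: 2A + B + 4C = 18; 3A + B + 8C = 36; 4A + B + 16C = 66.
Subtracting the first from the second: A + 4C = 18.
Subtracting the second from the third: A + 8C = 30.
Solving: C = 3, A = 6, then B = -6.
Hence t_{14} = 6·14 + (-6) + 3·16384 = 49230.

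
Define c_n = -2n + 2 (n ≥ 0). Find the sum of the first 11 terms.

Over n = 0..10: Σn = 55.
Total = (-2)·55 + (2)·11 = -88.

-88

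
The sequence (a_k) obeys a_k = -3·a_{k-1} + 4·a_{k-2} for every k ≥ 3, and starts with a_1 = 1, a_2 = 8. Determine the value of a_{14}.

Step forward from the initial values:
a_3 = -20  a_4 = 92  a_5 = -356  …  a_{11} = -1468004  a_{12} = 5872028  a_{13} = -23488100  a_{14} = 93952412.
(Characteristic roots are 1 and -4.)

93952412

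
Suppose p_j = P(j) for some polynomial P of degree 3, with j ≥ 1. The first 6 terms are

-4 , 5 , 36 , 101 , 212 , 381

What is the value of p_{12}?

3285

1st diffs: 9, 31, 65, 111, 169.
2nd diffs: 22, 34, 46, 58.
3rd diffs: 12, 12, 12 (constant).
Newton forward-difference form: p_j = -4 + 9·C(j-1,1) + 22·C(j-1,2) + 12·C(j-1,3).
At j = 12: j-1 = 11, so p_{12} = -4 + 99 + 1210 + 1980 = 3285.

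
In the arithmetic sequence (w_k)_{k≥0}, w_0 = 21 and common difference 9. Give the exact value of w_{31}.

300

w_k = 21 + (k - 0)·9.
w_{31} = 21 + 31·9 = 300.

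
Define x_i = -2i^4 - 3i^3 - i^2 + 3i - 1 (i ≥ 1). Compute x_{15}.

x_{15} = -2·15^4 - 3·15^3 - 1·15^2 + 3·15 - 1 = -111556.

-111556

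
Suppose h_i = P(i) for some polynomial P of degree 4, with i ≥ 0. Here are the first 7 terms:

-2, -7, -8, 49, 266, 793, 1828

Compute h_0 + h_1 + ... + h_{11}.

65272

1st diffs: -5, -1, 57, 217, 527, 1035.
2nd diffs: 4, 58, 160, 310, 508.
3rd diffs: 54, 102, 150, 198.
4th diffs: 48, 48, 48 (constant).
Newton forward-difference form: h_i = -2 + (-5)·C(i,1) + 4·C(i,2) + 54·C(i,3) + 48·C(i,4).
Continuing: …, 3617, 6454, 10681, 16688, …, h_{11} = 24913.
Summing i = 0..11 (12 terms) gives 65272.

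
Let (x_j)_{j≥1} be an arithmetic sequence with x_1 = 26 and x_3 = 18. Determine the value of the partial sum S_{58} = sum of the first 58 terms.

-5104

Common difference d = (18 - 26) / (3 - 1) = -4.
x_j = 26 + (j - 1)·(-4).
x_{58} = -202; S = 58·(26 + (-202))/2 = -5104.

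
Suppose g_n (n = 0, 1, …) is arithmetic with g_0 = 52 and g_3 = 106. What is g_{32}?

Common difference d = (106 - 52) / (3 - 0) = 18.
g_n = 52 + (n - 0)·18.
g_{32} = 52 + 32·18 = 628.

628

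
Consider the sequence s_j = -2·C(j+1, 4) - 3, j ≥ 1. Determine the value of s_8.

-255

C(9, 4) = 126, so s_8 = -255.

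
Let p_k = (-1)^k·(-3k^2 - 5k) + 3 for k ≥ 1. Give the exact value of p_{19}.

1181

(-1)^19 = -1; -3k^2 - 5k at k=19 is -1178; so p_{19} = 1181.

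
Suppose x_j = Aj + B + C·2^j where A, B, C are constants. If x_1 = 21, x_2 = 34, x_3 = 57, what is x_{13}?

Write the equations: A + B + 2C = 21; 2A + B + 4C = 34; 3A + B + 8C = 57.
Subtracting the first from the second: A + 2C = 13.
Subtracting the second from the third: A + 4C = 23.
Solving: C = 5, A = 3, then B = 8.
So x_j = 3·j + 8 + 5·2^j; at j=13 this is 41007.

41007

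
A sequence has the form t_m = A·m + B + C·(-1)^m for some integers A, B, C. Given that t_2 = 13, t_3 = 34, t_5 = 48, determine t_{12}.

83

Write the equations: 2A + B + C = 13; 3A + B - C = 34; 5A + B - C = 48.
Subtracting the first from the second: A - 2C = 21.
Subtracting the second from the third: 2A = 14.
Solving: C = -7, A = 7, then B = 6.
So t_m = 7·m + 6 + (-7)·(-1)^m; at m=12 this is 83.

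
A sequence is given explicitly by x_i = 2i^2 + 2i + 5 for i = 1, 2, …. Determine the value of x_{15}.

485

x_{15} = 2·15^2 + 2·15 + 5 = 485.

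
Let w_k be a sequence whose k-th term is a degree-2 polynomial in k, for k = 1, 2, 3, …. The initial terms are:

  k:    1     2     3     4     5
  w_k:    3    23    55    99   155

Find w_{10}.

1st diffs: 20, 32, 44, 56.
2nd diffs: 12, 12, 12 (constant).
Newton forward-difference form: w_k = 3 + 20·C(k-1,1) + 12·C(k-1,2).
At k = 10: k-1 = 9, so w_{10} = 3 + 180 + 432 = 615.

615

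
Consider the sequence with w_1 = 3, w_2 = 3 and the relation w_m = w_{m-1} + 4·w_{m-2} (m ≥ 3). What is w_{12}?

Step forward from the initial values:
w_3 = 15;  w_4 = 27;  w_5 = 87;  w_6 = 195;  w_7 = 543;  w_8 = 1323;  w_9 = 3495;  w_{10} = 8787;  w_{11} = 22767;  w_{12} = 57915.

57915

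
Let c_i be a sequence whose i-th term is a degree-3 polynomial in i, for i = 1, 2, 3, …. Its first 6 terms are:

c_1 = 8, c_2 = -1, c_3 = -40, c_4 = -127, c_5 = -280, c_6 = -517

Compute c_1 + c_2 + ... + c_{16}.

1st diffs: -9, -39, -87, -153, -237.
2nd diffs: -30, -48, -66, -84.
3rd diffs: -18, -18, -18 (constant).
Newton forward-difference form: c_i = 8 + (-9)·C(i-1,1) + (-30)·C(i-1,2) + (-18)·C(i-1,3).
Continuing: …, -856, -1315, -1912, -2665, …, c_{16} = -11467.
Summing i = 1..16 (16 terms) gives -50512.

-50512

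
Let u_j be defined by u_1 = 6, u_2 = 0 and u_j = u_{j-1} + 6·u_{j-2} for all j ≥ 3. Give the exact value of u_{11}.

145404

Compute successive terms:
u_3 = 36  u_4 = 36  u_5 = 252  u_6 = 468  u_7 = 1980  u_8 = 4788  u_9 = 16668  u_{10} = 45396  u_{11} = 145404.
(Characteristic roots are 3 and -2.)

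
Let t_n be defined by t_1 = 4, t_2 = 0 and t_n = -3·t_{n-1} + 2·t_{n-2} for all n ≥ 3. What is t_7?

1112

Applying the relation repeatedly:
t_3 = 8; t_4 = -24; t_5 = 88; t_6 = -312; t_7 = 1112.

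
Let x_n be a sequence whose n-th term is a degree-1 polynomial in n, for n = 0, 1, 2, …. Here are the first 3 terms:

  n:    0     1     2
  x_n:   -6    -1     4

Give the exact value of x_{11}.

1st diffs: 5, 5 (constant).
So x_n = 5n - 6.
Evaluating at n = 11 gives x_{11} = 49.

49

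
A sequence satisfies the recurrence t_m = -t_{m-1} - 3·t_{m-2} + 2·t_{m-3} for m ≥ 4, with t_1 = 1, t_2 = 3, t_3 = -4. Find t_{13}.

Compute successive terms:
t_4 = -3  t_5 = 21  t_6 = -20  t_7 = -49  t_8 = 151  t_9 = -44  t_{10} = -507  t_{11} = 941  t_{12} = 492  t_{13} = -4329.

-4329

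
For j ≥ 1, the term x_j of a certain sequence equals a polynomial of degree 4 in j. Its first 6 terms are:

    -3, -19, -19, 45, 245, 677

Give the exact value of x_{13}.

1st diffs: -16, 0, 64, 200, 432.
2nd diffs: 16, 64, 136, 232.
3rd diffs: 48, 72, 96.
4th diffs: 24, 24 (constant).
So x_j = j^4 - 2j^3 - 5j^2 - 2j + 5.
Evaluating at j = 13 gives x_{13} = 23301.

23301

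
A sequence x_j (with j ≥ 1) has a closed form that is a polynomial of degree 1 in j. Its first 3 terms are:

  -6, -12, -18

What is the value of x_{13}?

1st diffs: -6, -6 (constant).
So x_j = -6j.
Evaluating at j = 13 gives x_{13} = -78.

-78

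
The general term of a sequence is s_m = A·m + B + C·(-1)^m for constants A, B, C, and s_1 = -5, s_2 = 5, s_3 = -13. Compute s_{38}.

Write the equations: A + B - C = -5; 2A + B + C = 5; 3A + B - C = -13.
Subtracting the first from the second: A + 2C = 10.
Subtracting the second from the third: A - 2C = -18.
Solving: C = 7, A = -4, then B = 6.
Therefore s_{38} = -152 + 6 + 7·1 = -139.

-139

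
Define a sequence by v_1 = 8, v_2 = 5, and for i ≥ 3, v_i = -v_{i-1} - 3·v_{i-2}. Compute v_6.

Step forward from the initial values:
v_3 = -29;  v_4 = 14;  v_5 = 73;  v_6 = -115.

-115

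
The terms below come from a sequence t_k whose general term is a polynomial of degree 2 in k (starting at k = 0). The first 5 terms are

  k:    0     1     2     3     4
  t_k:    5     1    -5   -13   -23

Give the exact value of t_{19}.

1st diffs: -4, -6, -8, -10.
2nd diffs: -2, -2, -2 (constant).
Newton forward-difference form: t_k = 5 + (-4)·C(k,1) + (-2)·C(k,2).
At k = 19: k = 19, so t_{19} = 5 - 76 - 342 = -413.

-413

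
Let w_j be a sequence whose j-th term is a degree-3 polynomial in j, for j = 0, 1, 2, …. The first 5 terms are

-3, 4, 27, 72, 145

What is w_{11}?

1944

1st diffs: 7, 23, 45, 73.
2nd diffs: 16, 22, 28.
3rd diffs: 6, 6 (constant).
Newton forward-difference form: w_j = -3 + 7·C(j,1) + 16·C(j,2) + 6·C(j,3).
At j = 11: j = 11, so w_{11} = -3 + 77 + 880 + 990 = 1944.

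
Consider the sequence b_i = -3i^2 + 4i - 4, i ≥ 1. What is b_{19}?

b_{19} = -3·19^2 + 4·19 - 4 = -1011.

-1011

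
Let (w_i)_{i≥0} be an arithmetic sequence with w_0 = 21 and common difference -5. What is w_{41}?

-184

w_i = 21 + (i - 0)·(-5).
w_{41} = 21 + 41·(-5) = -184.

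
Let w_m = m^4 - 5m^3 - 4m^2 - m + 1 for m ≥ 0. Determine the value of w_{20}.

118381

w_{20} = 1·20^4 - 5·20^3 - 4·20^2 - 1·20 + 1 = 118381.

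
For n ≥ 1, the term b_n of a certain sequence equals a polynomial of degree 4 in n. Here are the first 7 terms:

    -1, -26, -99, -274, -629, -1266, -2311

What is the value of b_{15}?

-48399

1st diffs: -25, -73, -175, -355, -637, -1045.
2nd diffs: -48, -102, -180, -282, -408.
3rd diffs: -54, -78, -102, -126.
4th diffs: -24, -24, -24 (constant).
So b_n = -n^4 + n^3 - 5n^2 - 2n + 6.
Evaluating at n = 15 gives b_{15} = -48399.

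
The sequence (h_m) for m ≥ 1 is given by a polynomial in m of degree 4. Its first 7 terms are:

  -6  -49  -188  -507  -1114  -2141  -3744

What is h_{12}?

1st diffs: -43, -139, -319, -607, -1027, -1603.
2nd diffs: -96, -180, -288, -420, -576.
3rd diffs: -84, -108, -132, -156.
4th diffs: -24, -24, -24 (constant).
So h_m = -m^4 - 4m^3 + m^2 - 3m + 1.
Evaluating at m = 12 gives h_{12} = -27539.

-27539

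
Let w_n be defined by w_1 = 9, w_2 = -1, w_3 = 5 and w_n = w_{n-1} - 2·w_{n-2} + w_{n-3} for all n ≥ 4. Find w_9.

Step forward from the initial values:
w_4 = 16  w_5 = 5  w_6 = -22  w_7 = -16  w_8 = 33  w_9 = 43.

43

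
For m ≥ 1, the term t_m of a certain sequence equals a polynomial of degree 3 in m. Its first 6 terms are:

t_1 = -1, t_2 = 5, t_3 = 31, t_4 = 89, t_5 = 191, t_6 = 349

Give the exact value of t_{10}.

1781

1st diffs: 6, 26, 58, 102, 158.
2nd diffs: 20, 32, 44, 56.
3rd diffs: 12, 12, 12 (constant).
Newton forward-difference form: t_m = -1 + 6·C(m-1,1) + 20·C(m-1,2) + 12·C(m-1,3).
At m = 10: m-1 = 9, so t_{10} = -1 + 54 + 720 + 1008 = 1781.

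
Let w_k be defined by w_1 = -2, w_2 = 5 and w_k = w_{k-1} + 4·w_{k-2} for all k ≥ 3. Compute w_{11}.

Iterate the recurrence:
w_3 = -3;  w_4 = 17;  w_5 = 5;  w_6 = 73;  w_7 = 93;  w_8 = 385;  w_9 = 757;  w_{10} = 2297;  w_{11} = 5325.

5325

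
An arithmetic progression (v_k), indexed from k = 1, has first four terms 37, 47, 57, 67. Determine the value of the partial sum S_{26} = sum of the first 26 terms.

Common difference d = 10.
v_k = 37 + (k - 1)·10.
v_{26} = 287; S = 26·(37 + 287)/2 = 4212.

4212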